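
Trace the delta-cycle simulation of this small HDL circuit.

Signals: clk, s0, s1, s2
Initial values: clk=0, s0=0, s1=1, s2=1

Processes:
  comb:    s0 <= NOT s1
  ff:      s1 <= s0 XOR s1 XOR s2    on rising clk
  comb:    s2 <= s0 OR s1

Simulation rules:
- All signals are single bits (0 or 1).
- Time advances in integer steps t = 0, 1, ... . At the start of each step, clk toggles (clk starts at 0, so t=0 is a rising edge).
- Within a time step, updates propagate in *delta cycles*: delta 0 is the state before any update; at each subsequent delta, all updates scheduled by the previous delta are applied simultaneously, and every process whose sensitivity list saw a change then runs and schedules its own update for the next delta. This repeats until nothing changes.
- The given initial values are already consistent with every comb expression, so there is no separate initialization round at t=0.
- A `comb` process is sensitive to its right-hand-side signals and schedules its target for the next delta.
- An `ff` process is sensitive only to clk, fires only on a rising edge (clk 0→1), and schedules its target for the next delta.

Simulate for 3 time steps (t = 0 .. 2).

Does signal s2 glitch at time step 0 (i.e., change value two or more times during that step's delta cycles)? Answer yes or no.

yes

t=0 Δ0: s0=0 s1=1 s2=1 clk=0
  Δ1: clk:0→1
  Δ2: s1:1→0
  Δ3: s0:0→1, s2:1→0
  Δ4: s2:0→1
  (4Δ to stable)
t=1 Δ0: s0=1 s1=0 s2=1 clk=1
  Δ1: clk:1→0
  (1Δ to stable)
t=2 Δ0: s0=1 s1=0 s2=1 clk=0
  Δ1: clk:0→1
  (1Δ to stable)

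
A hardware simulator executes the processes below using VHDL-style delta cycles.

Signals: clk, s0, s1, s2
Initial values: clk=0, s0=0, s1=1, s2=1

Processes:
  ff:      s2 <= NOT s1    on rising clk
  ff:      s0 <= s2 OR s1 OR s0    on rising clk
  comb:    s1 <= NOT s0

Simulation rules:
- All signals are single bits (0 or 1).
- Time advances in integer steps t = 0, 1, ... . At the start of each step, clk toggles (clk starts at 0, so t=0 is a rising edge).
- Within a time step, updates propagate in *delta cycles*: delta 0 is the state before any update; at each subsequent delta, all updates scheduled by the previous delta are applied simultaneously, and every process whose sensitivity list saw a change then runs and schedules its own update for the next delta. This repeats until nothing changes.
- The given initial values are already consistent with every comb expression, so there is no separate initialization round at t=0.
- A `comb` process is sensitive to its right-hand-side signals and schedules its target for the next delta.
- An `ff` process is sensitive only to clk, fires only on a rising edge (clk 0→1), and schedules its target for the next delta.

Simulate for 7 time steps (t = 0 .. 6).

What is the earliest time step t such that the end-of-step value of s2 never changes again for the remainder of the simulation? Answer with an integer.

2

[bits: s0,s2,clk,s1]
t=0: Δ0=0101 Δ1=0111 Δ2=1011 Δ3=1010 | 3Δ
t=1: Δ0=1010 Δ1=1000 | 1Δ
t=2: Δ0=1000 Δ1=1010 Δ2=1110 | 2Δ
t=3: Δ0=1110 Δ1=1100 | 1Δ
t=4: Δ0=1100 Δ1=1110 | 1Δ
t=5: Δ0=1110 Δ1=1100 | 1Δ
t=6: Δ0=1100 Δ1=1110 | 1Δ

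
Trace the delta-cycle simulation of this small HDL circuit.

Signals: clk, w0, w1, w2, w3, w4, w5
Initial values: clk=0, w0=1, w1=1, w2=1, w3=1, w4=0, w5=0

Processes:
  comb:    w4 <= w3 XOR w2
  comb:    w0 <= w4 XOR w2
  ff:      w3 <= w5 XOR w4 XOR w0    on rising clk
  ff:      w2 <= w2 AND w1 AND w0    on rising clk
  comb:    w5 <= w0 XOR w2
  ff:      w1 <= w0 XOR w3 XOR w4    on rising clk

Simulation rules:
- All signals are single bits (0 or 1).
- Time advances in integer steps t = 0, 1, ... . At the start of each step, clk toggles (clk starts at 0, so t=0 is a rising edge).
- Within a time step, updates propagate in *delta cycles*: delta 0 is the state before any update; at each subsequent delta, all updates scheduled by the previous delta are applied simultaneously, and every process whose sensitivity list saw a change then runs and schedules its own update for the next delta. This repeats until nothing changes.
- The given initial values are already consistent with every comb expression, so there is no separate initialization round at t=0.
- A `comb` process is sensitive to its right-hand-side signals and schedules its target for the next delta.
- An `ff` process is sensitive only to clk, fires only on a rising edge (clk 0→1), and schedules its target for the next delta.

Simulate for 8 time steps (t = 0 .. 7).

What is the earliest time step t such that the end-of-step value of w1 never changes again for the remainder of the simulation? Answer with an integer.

4

t0.Δ0 w1=1 w4=0 w2=1 clk=0 w5=0 w0=1 w3=1
t0.Δ1 w1=1 w4=0 w2=1 clk=1 w5=0 w0=1 w3=1
t0.Δ2 w1=0 w4=0 w2=1 clk=1 w5=0 w0=1 w3=1
t1.Δ0 w1=0 w4=0 w2=1 clk=1 w5=0 w0=1 w3=1
t1.Δ1 w1=0 w4=0 w2=1 clk=0 w5=0 w0=1 w3=1
t2.Δ0 w1=0 w4=0 w2=1 clk=0 w5=0 w0=1 w3=1
t2.Δ1 w1=0 w4=0 w2=1 clk=1 w5=0 w0=1 w3=1
t2.Δ2 w1=0 w4=0 w2=0 clk=1 w5=0 w0=1 w3=1
t2.Δ3 w1=0 w4=1 w2=0 clk=1 w5=1 w0=0 w3=1
t2.Δ4 w1=0 w4=1 w2=0 clk=1 w5=0 w0=1 w3=1
t2.Δ5 w1=0 w4=1 w2=0 clk=1 w5=1 w0=1 w3=1
t3.Δ0 w1=0 w4=1 w2=0 clk=1 w5=1 w0=1 w3=1
t3.Δ1 w1=0 w4=1 w2=0 clk=0 w5=1 w0=1 w3=1
t4.Δ0 w1=0 w4=1 w2=0 clk=0 w5=1 w0=1 w3=1
t4.Δ1 w1=0 w4=1 w2=0 clk=1 w5=1 w0=1 w3=1
t4.Δ2 w1=1 w4=1 w2=0 clk=1 w5=1 w0=1 w3=1
t5.Δ0 w1=1 w4=1 w2=0 clk=1 w5=1 w0=1 w3=1
t5.Δ1 w1=1 w4=1 w2=0 clk=0 w5=1 w0=1 w3=1
t6.Δ0 w1=1 w4=1 w2=0 clk=0 w5=1 w0=1 w3=1
t6.Δ1 w1=1 w4=1 w2=0 clk=1 w5=1 w0=1 w3=1
t7.Δ0 w1=1 w4=1 w2=0 clk=1 w5=1 w0=1 w3=1
t7.Δ1 w1=1 w4=1 w2=0 clk=0 w5=1 w0=1 w3=1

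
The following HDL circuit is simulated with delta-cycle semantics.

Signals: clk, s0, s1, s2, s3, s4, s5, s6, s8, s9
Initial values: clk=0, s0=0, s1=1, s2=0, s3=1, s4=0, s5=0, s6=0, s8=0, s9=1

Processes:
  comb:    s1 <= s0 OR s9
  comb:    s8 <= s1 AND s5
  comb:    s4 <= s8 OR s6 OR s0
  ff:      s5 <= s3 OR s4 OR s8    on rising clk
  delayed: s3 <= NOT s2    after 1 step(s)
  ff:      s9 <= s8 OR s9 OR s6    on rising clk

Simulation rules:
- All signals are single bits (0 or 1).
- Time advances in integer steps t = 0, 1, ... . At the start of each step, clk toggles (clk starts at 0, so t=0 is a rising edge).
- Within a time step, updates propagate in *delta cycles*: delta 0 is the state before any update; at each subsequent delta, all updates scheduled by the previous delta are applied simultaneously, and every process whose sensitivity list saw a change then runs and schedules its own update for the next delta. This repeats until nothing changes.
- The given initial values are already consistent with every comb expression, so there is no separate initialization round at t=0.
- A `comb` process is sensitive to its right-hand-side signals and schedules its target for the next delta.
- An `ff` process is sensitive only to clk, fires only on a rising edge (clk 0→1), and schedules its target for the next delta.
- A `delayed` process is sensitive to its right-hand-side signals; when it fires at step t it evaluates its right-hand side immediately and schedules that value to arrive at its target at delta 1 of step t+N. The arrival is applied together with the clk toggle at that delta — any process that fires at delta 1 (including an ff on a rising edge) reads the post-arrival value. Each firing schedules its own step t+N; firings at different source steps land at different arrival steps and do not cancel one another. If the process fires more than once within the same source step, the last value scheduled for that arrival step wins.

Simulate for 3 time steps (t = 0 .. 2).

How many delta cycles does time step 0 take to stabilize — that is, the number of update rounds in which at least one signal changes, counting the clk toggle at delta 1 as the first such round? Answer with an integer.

4

[bits: s8,s4,clk,s3,s1,s5,s2,s6,s9,s0]
t=0: Δ0=0001100010 Δ1=0011100010 Δ2=0011110010 Δ3=1011110010 Δ4=1111110010 | 4Δ
t=1: Δ0=1111110010 Δ1=1101110010 | 1Δ
t=2: Δ0=1101110010 Δ1=1111110010 | 1Δ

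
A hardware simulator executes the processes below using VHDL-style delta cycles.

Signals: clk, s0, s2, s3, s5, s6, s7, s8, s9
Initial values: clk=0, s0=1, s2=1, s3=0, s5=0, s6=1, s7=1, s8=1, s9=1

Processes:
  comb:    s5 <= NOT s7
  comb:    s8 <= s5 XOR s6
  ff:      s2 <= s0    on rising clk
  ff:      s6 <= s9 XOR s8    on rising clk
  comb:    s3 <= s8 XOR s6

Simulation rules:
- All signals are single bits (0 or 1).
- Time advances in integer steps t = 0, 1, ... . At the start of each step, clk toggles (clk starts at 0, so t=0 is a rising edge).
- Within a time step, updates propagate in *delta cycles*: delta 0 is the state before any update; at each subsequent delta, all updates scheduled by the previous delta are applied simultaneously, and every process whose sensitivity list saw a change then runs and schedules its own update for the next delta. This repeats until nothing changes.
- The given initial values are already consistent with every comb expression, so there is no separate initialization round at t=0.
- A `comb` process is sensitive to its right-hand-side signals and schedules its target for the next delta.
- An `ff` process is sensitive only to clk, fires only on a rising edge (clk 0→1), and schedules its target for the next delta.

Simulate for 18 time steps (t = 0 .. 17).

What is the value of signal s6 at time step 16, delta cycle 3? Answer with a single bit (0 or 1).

t=0 Δ0: s2=1 s0=1 s3=0 s7=1 s6=1 s8=1 clk=0 s5=0 s9=1
  Δ1: clk:0→1
  Δ2: s6:1→0
  Δ3: s3:0→1, s8:1→0
  Δ4: s3:1→0
  (4Δ to stable)
t=1 Δ0: s2=1 s0=1 s3=0 s7=1 s6=0 s8=0 clk=1 s5=0 s9=1
  Δ1: clk:1→0
  (1Δ to stable)
t=2 Δ0: s2=1 s0=1 s3=0 s7=1 s6=0 s8=0 clk=0 s5=0 s9=1
  Δ1: clk:0→1
  Δ2: s6:0→1
  Δ3: s3:0→1, s8:0→1
  Δ4: s3:1→0
  (4Δ to stable)
t=3 Δ0: s2=1 s0=1 s3=0 s7=1 s6=1 s8=1 clk=1 s5=0 s9=1
  Δ1: clk:1→0
  (1Δ to stable)
t=4 Δ0: s2=1 s0=1 s3=0 s7=1 s6=1 s8=1 clk=0 s5=0 s9=1
  Δ1: clk:0→1
  Δ2: s6:1→0
  Δ3: s3:0→1, s8:1→0
  Δ4: s3:1→0
  (4Δ to stable)
t=5 Δ0: s2=1 s0=1 s3=0 s7=1 s6=0 s8=0 clk=1 s5=0 s9=1
  Δ1: clk:1→0
  (1Δ to stable)
t=6 Δ0: s2=1 s0=1 s3=0 s7=1 s6=0 s8=0 clk=0 s5=0 s9=1
  Δ1: clk:0→1
  Δ2: s6:0→1
  Δ3: s3:0→1, s8:0→1
  Δ4: s3:1→0
  (4Δ to stable)
t=7 Δ0: s2=1 s0=1 s3=0 s7=1 s6=1 s8=1 clk=1 s5=0 s9=1
  Δ1: clk:1→0
  (1Δ to stable)
t=8 Δ0: s2=1 s0=1 s3=0 s7=1 s6=1 s8=1 clk=0 s5=0 s9=1
  Δ1: clk:0→1
  Δ2: s6:1→0
  Δ3: s3:0→1, s8:1→0
  Δ4: s3:1→0
  (4Δ to stable)
t=9 Δ0: s2=1 s0=1 s3=0 s7=1 s6=0 s8=0 clk=1 s5=0 s9=1
  Δ1: clk:1→0
  (1Δ to stable)
t=10 Δ0: s2=1 s0=1 s3=0 s7=1 s6=0 s8=0 clk=0 s5=0 s9=1
  Δ1: clk:0→1
  Δ2: s6:0→1
  Δ3: s3:0→1, s8:0→1
  Δ4: s3:1→0
  (4Δ to stable)
t=11 Δ0: s2=1 s0=1 s3=0 s7=1 s6=1 s8=1 clk=1 s5=0 s9=1
  Δ1: clk:1→0
  (1Δ to stable)
t=12 Δ0: s2=1 s0=1 s3=0 s7=1 s6=1 s8=1 clk=0 s5=0 s9=1
  Δ1: clk:0→1
  Δ2: s6:1→0
  Δ3: s3:0→1, s8:1→0
  Δ4: s3:1→0
  (4Δ to stable)
t=13 Δ0: s2=1 s0=1 s3=0 s7=1 s6=0 s8=0 clk=1 s5=0 s9=1
  Δ1: clk:1→0
  (1Δ to stable)
t=14 Δ0: s2=1 s0=1 s3=0 s7=1 s6=0 s8=0 clk=0 s5=0 s9=1
  Δ1: clk:0→1
  Δ2: s6:0→1
  Δ3: s3:0→1, s8:0→1
  Δ4: s3:1→0
  (4Δ to stable)
t=15 Δ0: s2=1 s0=1 s3=0 s7=1 s6=1 s8=1 clk=1 s5=0 s9=1
  Δ1: clk:1→0
  (1Δ to stable)
t=16 Δ0: s2=1 s0=1 s3=0 s7=1 s6=1 s8=1 clk=0 s5=0 s9=1
  Δ1: clk:0→1
  Δ2: s6:1→0
  Δ3: s3:0→1, s8:1→0
  Δ4: s3:1→0
  (4Δ to stable)
t=17 Δ0: s2=1 s0=1 s3=0 s7=1 s6=0 s8=0 clk=1 s5=0 s9=1
  Δ1: clk:1→0
  (1Δ to stable)

0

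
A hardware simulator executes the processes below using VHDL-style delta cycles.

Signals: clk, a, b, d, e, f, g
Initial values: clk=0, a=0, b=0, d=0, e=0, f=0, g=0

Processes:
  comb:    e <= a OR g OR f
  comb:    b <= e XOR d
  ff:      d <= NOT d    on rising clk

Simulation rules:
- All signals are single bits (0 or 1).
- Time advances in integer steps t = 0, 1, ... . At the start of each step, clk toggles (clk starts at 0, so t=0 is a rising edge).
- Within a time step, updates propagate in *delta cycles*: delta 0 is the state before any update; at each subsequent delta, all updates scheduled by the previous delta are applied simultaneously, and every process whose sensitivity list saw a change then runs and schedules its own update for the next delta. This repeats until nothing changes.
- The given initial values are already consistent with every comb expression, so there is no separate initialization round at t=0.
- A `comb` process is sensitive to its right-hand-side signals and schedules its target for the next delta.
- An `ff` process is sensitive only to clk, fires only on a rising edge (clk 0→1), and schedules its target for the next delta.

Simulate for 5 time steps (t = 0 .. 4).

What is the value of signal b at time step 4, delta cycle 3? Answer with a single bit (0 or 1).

1

t0.Δ0 a=0 d=0 b=0 g=0 f=0 clk=0 e=0
t0.Δ1 a=0 d=0 b=0 g=0 f=0 clk=1 e=0
t0.Δ2 a=0 d=1 b=0 g=0 f=0 clk=1 e=0
t0.Δ3 a=0 d=1 b=1 g=0 f=0 clk=1 e=0
t1.Δ0 a=0 d=1 b=1 g=0 f=0 clk=1 e=0
t1.Δ1 a=0 d=1 b=1 g=0 f=0 clk=0 e=0
t2.Δ0 a=0 d=1 b=1 g=0 f=0 clk=0 e=0
t2.Δ1 a=0 d=1 b=1 g=0 f=0 clk=1 e=0
t2.Δ2 a=0 d=0 b=1 g=0 f=0 clk=1 e=0
t2.Δ3 a=0 d=0 b=0 g=0 f=0 clk=1 e=0
t3.Δ0 a=0 d=0 b=0 g=0 f=0 clk=1 e=0
t3.Δ1 a=0 d=0 b=0 g=0 f=0 clk=0 e=0
t4.Δ0 a=0 d=0 b=0 g=0 f=0 clk=0 e=0
t4.Δ1 a=0 d=0 b=0 g=0 f=0 clk=1 e=0
t4.Δ2 a=0 d=1 b=0 g=0 f=0 clk=1 e=0
t4.Δ3 a=0 d=1 b=1 g=0 f=0 clk=1 e=0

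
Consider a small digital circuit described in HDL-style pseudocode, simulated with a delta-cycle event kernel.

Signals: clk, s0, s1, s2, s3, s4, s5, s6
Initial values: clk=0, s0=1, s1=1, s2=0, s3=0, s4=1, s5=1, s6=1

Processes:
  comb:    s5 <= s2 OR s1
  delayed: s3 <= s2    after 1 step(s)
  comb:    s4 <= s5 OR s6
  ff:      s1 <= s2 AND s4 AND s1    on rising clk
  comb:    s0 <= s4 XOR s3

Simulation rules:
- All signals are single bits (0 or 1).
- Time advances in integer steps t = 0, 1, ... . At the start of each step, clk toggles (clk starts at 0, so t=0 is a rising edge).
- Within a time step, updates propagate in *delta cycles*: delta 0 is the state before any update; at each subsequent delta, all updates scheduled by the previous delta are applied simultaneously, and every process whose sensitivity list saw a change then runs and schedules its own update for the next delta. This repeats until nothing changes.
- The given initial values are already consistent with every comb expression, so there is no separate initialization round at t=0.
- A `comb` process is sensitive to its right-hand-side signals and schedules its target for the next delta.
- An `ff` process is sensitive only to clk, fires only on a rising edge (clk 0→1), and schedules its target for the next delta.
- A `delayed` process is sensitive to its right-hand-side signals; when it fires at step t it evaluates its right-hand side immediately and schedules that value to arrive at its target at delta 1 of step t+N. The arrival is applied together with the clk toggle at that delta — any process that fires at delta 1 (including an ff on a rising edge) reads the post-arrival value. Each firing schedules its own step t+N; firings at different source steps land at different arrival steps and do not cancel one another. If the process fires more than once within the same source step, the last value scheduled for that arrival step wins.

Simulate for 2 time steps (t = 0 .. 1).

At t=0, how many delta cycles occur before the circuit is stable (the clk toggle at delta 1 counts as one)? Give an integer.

[bits: s4,s1,s6,s2,s5,s0,s3,clk]
t=0: Δ0=11101100 Δ1=11101101 Δ2=10101101 Δ3=10100101 | 3Δ
t=1: Δ0=10100101 Δ1=10100100 | 1Δ

3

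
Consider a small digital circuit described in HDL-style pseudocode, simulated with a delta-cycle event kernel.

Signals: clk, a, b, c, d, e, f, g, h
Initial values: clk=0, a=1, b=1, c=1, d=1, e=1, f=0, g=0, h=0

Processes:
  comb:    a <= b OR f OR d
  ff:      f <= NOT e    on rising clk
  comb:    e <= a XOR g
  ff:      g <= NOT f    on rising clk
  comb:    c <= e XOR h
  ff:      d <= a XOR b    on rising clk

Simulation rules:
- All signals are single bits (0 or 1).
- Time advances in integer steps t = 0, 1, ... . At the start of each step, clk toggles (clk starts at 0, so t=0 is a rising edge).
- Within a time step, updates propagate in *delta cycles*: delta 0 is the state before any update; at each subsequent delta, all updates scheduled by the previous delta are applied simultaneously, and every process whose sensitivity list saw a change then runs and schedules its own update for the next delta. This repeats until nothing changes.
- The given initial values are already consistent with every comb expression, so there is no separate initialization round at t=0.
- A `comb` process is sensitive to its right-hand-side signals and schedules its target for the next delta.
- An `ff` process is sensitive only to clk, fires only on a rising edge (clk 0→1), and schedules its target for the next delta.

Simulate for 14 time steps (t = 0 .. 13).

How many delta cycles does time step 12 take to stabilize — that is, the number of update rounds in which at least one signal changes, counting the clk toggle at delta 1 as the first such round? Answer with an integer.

t=0 Δ0: a=1 c=1 clk=0 f=0 g=0 b=1 d=1 e=1 h=0
  Δ1: clk:0→1
  Δ2: g:0→1, d:1→0
  Δ3: e:1→0
  Δ4: c:1→0
  (4Δ to stable)
t=1 Δ0: a=1 c=0 clk=1 f=0 g=1 b=1 d=0 e=0 h=0
  Δ1: clk:1→0
  (1Δ to stable)
t=2 Δ0: a=1 c=0 clk=0 f=0 g=1 b=1 d=0 e=0 h=0
  Δ1: clk:0→1
  Δ2: f:0→1
  (2Δ to stable)
t=3 Δ0: a=1 c=0 clk=1 f=1 g=1 b=1 d=0 e=0 h=0
  Δ1: clk:1→0
  (1Δ to stable)
t=4 Δ0: a=1 c=0 clk=0 f=1 g=1 b=1 d=0 e=0 h=0
  Δ1: clk:0→1
  Δ2: g:1→0
  Δ3: e:0→1
  Δ4: c:0→1
  (4Δ to stable)
t=5 Δ0: a=1 c=1 clk=1 f=1 g=0 b=1 d=0 e=1 h=0
  Δ1: clk:1→0
  (1Δ to stable)
t=6 Δ0: a=1 c=1 clk=0 f=1 g=0 b=1 d=0 e=1 h=0
  Δ1: clk:0→1
  Δ2: f:1→0
  (2Δ to stable)
t=7 Δ0: a=1 c=1 clk=1 f=0 g=0 b=1 d=0 e=1 h=0
  Δ1: clk:1→0
  (1Δ to stable)
t=8 Δ0: a=1 c=1 clk=0 f=0 g=0 b=1 d=0 e=1 h=0
  Δ1: clk:0→1
  Δ2: g:0→1
  Δ3: e:1→0
  Δ4: c:1→0
  (4Δ to stable)
t=9 Δ0: a=1 c=0 clk=1 f=0 g=1 b=1 d=0 e=0 h=0
  Δ1: clk:1→0
  (1Δ to stable)
t=10 Δ0: a=1 c=0 clk=0 f=0 g=1 b=1 d=0 e=0 h=0
  Δ1: clk:0→1
  Δ2: f:0→1
  (2Δ to stable)
t=11 Δ0: a=1 c=0 clk=1 f=1 g=1 b=1 d=0 e=0 h=0
  Δ1: clk:1→0
  (1Δ to stable)
t=12 Δ0: a=1 c=0 clk=0 f=1 g=1 b=1 d=0 e=0 h=0
  Δ1: clk:0→1
  Δ2: g:1→0
  Δ3: e:0→1
  Δ4: c:0→1
  (4Δ to stable)
t=13 Δ0: a=1 c=1 clk=1 f=1 g=0 b=1 d=0 e=1 h=0
  Δ1: clk:1→0
  (1Δ to stable)

4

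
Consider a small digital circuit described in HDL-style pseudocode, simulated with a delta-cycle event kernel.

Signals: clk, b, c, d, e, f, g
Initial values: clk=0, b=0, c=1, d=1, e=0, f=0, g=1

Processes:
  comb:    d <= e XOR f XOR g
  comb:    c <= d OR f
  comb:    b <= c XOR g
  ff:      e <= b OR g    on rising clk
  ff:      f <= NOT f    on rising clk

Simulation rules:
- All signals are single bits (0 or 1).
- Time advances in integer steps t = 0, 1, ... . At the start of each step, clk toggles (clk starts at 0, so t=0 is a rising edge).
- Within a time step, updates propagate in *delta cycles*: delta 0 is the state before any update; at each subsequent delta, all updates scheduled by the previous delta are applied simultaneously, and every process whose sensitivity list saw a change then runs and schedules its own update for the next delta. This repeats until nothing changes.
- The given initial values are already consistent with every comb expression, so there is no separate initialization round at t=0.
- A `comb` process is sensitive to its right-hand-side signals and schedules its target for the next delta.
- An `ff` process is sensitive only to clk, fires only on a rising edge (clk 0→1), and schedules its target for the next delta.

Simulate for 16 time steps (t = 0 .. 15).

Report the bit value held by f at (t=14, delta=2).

t0.Δ0 f=0 e=0 clk=0 b=0 c=1 g=1 d=1
t0.Δ1 f=0 e=0 clk=1 b=0 c=1 g=1 d=1
t0.Δ2 f=1 e=1 clk=1 b=0 c=1 g=1 d=1
t1.Δ0 f=1 e=1 clk=1 b=0 c=1 g=1 d=1
t1.Δ1 f=1 e=1 clk=0 b=0 c=1 g=1 d=1
t2.Δ0 f=1 e=1 clk=0 b=0 c=1 g=1 d=1
t2.Δ1 f=1 e=1 clk=1 b=0 c=1 g=1 d=1
t2.Δ2 f=0 e=1 clk=1 b=0 c=1 g=1 d=1
t2.Δ3 f=0 e=1 clk=1 b=0 c=1 g=1 d=0
t2.Δ4 f=0 e=1 clk=1 b=0 c=0 g=1 d=0
t2.Δ5 f=0 e=1 clk=1 b=1 c=0 g=1 d=0
t3.Δ0 f=0 e=1 clk=1 b=1 c=0 g=1 d=0
t3.Δ1 f=0 e=1 clk=0 b=1 c=0 g=1 d=0
t4.Δ0 f=0 e=1 clk=0 b=1 c=0 g=1 d=0
t4.Δ1 f=0 e=1 clk=1 b=1 c=0 g=1 d=0
t4.Δ2 f=1 e=1 clk=1 b=1 c=0 g=1 d=0
t4.Δ3 f=1 e=1 clk=1 b=1 c=1 g=1 d=1
t4.Δ4 f=1 e=1 clk=1 b=0 c=1 g=1 d=1
t5.Δ0 f=1 e=1 clk=1 b=0 c=1 g=1 d=1
t5.Δ1 f=1 e=1 clk=0 b=0 c=1 g=1 d=1
t6.Δ0 f=1 e=1 clk=0 b=0 c=1 g=1 d=1
t6.Δ1 f=1 e=1 clk=1 b=0 c=1 g=1 d=1
t6.Δ2 f=0 e=1 clk=1 b=0 c=1 g=1 d=1
t6.Δ3 f=0 e=1 clk=1 b=0 c=1 g=1 d=0
t6.Δ4 f=0 e=1 clk=1 b=0 c=0 g=1 d=0
t6.Δ5 f=0 e=1 clk=1 b=1 c=0 g=1 d=0
t7.Δ0 f=0 e=1 clk=1 b=1 c=0 g=1 d=0
t7.Δ1 f=0 e=1 clk=0 b=1 c=0 g=1 d=0
t8.Δ0 f=0 e=1 clk=0 b=1 c=0 g=1 d=0
t8.Δ1 f=0 e=1 clk=1 b=1 c=0 g=1 d=0
t8.Δ2 f=1 e=1 clk=1 b=1 c=0 g=1 d=0
t8.Δ3 f=1 e=1 clk=1 b=1 c=1 g=1 d=1
t8.Δ4 f=1 e=1 clk=1 b=0 c=1 g=1 d=1
t9.Δ0 f=1 e=1 clk=1 b=0 c=1 g=1 d=1
t9.Δ1 f=1 e=1 clk=0 b=0 c=1 g=1 d=1
t10.Δ0 f=1 e=1 clk=0 b=0 c=1 g=1 d=1
t10.Δ1 f=1 e=1 clk=1 b=0 c=1 g=1 d=1
t10.Δ2 f=0 e=1 clk=1 b=0 c=1 g=1 d=1
t10.Δ3 f=0 e=1 clk=1 b=0 c=1 g=1 d=0
t10.Δ4 f=0 e=1 clk=1 b=0 c=0 g=1 d=0
t10.Δ5 f=0 e=1 clk=1 b=1 c=0 g=1 d=0
t11.Δ0 f=0 e=1 clk=1 b=1 c=0 g=1 d=0
t11.Δ1 f=0 e=1 clk=0 b=1 c=0 g=1 d=0
t12.Δ0 f=0 e=1 clk=0 b=1 c=0 g=1 d=0
t12.Δ1 f=0 e=1 clk=1 b=1 c=0 g=1 d=0
t12.Δ2 f=1 e=1 clk=1 b=1 c=0 g=1 d=0
t12.Δ3 f=1 e=1 clk=1 b=1 c=1 g=1 d=1
t12.Δ4 f=1 e=1 clk=1 b=0 c=1 g=1 d=1
t13.Δ0 f=1 e=1 clk=1 b=0 c=1 g=1 d=1
t13.Δ1 f=1 e=1 clk=0 b=0 c=1 g=1 d=1
t14.Δ0 f=1 e=1 clk=0 b=0 c=1 g=1 d=1
t14.Δ1 f=1 e=1 clk=1 b=0 c=1 g=1 d=1
t14.Δ2 f=0 e=1 clk=1 b=0 c=1 g=1 d=1
t14.Δ3 f=0 e=1 clk=1 b=0 c=1 g=1 d=0
t14.Δ4 f=0 e=1 clk=1 b=0 c=0 g=1 d=0
t14.Δ5 f=0 e=1 clk=1 b=1 c=0 g=1 d=0
t15.Δ0 f=0 e=1 clk=1 b=1 c=0 g=1 d=0
t15.Δ1 f=0 e=1 clk=0 b=1 c=0 g=1 d=0

0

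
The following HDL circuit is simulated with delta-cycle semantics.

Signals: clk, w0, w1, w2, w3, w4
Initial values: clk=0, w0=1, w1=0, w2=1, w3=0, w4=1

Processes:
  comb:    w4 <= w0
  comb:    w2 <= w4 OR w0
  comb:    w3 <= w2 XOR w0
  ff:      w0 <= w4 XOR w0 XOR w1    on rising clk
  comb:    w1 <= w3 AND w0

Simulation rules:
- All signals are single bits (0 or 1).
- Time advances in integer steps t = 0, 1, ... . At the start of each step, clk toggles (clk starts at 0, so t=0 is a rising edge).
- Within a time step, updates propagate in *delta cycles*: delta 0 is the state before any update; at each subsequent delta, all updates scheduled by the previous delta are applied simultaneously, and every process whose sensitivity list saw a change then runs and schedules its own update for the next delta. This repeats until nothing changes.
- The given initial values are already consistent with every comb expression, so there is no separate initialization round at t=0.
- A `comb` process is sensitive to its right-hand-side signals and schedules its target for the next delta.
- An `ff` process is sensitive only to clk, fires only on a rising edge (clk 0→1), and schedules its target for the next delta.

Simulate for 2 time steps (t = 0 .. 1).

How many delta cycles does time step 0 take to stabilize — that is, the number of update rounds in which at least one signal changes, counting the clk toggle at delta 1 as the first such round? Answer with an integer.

t0.Δ0 w2=1 w4=1 clk=0 w0=1 w3=0 w1=0
t0.Δ1 w2=1 w4=1 clk=1 w0=1 w3=0 w1=0
t0.Δ2 w2=1 w4=1 clk=1 w0=0 w3=0 w1=0
t0.Δ3 w2=1 w4=0 clk=1 w0=0 w3=1 w1=0
t0.Δ4 w2=0 w4=0 clk=1 w0=0 w3=1 w1=0
t0.Δ5 w2=0 w4=0 clk=1 w0=0 w3=0 w1=0
t1.Δ0 w2=0 w4=0 clk=1 w0=0 w3=0 w1=0
t1.Δ1 w2=0 w4=0 clk=0 w0=0 w3=0 w1=0

5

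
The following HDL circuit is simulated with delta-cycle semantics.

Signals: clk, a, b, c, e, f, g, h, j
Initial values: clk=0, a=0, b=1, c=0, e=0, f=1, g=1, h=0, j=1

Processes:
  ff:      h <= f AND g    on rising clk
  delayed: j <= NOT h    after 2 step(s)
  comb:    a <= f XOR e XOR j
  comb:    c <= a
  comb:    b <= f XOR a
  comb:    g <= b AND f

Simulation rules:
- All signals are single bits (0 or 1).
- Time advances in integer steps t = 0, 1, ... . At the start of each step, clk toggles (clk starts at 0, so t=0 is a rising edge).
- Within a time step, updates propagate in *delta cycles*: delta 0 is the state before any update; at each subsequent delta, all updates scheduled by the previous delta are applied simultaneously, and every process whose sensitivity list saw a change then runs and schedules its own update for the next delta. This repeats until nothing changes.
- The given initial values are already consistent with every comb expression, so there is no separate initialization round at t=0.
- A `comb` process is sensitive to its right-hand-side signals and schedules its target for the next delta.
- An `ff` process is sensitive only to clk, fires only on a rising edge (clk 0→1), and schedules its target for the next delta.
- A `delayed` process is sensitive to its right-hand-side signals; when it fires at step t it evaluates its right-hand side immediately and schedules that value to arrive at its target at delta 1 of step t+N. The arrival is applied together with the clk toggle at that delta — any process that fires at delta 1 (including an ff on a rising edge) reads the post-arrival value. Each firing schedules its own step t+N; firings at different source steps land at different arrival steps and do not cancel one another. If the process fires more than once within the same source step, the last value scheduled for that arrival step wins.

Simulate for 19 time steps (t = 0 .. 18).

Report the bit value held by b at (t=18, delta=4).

0

t=0 Δ0: e=0 h=0 f=1 c=0 j=1 g=1 clk=0 a=0 b=1
  Δ1: clk:0→1
  Δ2: h:0→1
  (2Δ to stable)
t=1 Δ0: e=0 h=1 f=1 c=0 j=1 g=1 clk=1 a=0 b=1
  Δ1: clk:1→0
  (1Δ to stable)
t=2 Δ0: e=0 h=1 f=1 c=0 j=1 g=1 clk=0 a=0 b=1
  Δ1: j:1→0, clk:0→1
  Δ2: a:0→1
  Δ3: c:0→1, b:1→0
  Δ4: g:1→0
  (4Δ to stable)
t=3 Δ0: e=0 h=1 f=1 c=1 j=0 g=0 clk=1 a=1 b=0
  Δ1: clk:1→0
  (1Δ to stable)
t=4 Δ0: e=0 h=1 f=1 c=1 j=0 g=0 clk=0 a=1 b=0
  Δ1: clk:0→1
  Δ2: h:1→0
  (2Δ to stable)
t=5 Δ0: e=0 h=0 f=1 c=1 j=0 g=0 clk=1 a=1 b=0
  Δ1: clk:1→0
  (1Δ to stable)
t=6 Δ0: e=0 h=0 f=1 c=1 j=0 g=0 clk=0 a=1 b=0
  Δ1: j:0→1, clk:0→1
  Δ2: a:1→0
  Δ3: c:1→0, b:0→1
  Δ4: g:0→1
  (4Δ to stable)
t=7 Δ0: e=0 h=0 f=1 c=0 j=1 g=1 clk=1 a=0 b=1
  Δ1: clk:1→0
  (1Δ to stable)
t=8 Δ0: e=0 h=0 f=1 c=0 j=1 g=1 clk=0 a=0 b=1
  Δ1: clk:0→1
  Δ2: h:0→1
  (2Δ to stable)
t=9 Δ0: e=0 h=1 f=1 c=0 j=1 g=1 clk=1 a=0 b=1
  Δ1: clk:1→0
  (1Δ to stable)
t=10 Δ0: e=0 h=1 f=1 c=0 j=1 g=1 clk=0 a=0 b=1
  Δ1: j:1→0, clk:0→1
  Δ2: a:0→1
  Δ3: c:0→1, b:1→0
  Δ4: g:1→0
  (4Δ to stable)
t=11 Δ0: e=0 h=1 f=1 c=1 j=0 g=0 clk=1 a=1 b=0
  Δ1: clk:1→0
  (1Δ to stable)
t=12 Δ0: e=0 h=1 f=1 c=1 j=0 g=0 clk=0 a=1 b=0
  Δ1: clk:0→1
  Δ2: h:1→0
  (2Δ to stable)
t=13 Δ0: e=0 h=0 f=1 c=1 j=0 g=0 clk=1 a=1 b=0
  Δ1: clk:1→0
  (1Δ to stable)
t=14 Δ0: e=0 h=0 f=1 c=1 j=0 g=0 clk=0 a=1 b=0
  Δ1: j:0→1, clk:0→1
  Δ2: a:1→0
  Δ3: c:1→0, b:0→1
  Δ4: g:0→1
  (4Δ to stable)
t=15 Δ0: e=0 h=0 f=1 c=0 j=1 g=1 clk=1 a=0 b=1
  Δ1: clk:1→0
  (1Δ to stable)
t=16 Δ0: e=0 h=0 f=1 c=0 j=1 g=1 clk=0 a=0 b=1
  Δ1: clk:0→1
  Δ2: h:0→1
  (2Δ to stable)
t=17 Δ0: e=0 h=1 f=1 c=0 j=1 g=1 clk=1 a=0 b=1
  Δ1: clk:1→0
  (1Δ to stable)
t=18 Δ0: e=0 h=1 f=1 c=0 j=1 g=1 clk=0 a=0 b=1
  Δ1: j:1→0, clk:0→1
  Δ2: a:0→1
  Δ3: c:0→1, b:1→0
  Δ4: g:1→0
  (4Δ to stable)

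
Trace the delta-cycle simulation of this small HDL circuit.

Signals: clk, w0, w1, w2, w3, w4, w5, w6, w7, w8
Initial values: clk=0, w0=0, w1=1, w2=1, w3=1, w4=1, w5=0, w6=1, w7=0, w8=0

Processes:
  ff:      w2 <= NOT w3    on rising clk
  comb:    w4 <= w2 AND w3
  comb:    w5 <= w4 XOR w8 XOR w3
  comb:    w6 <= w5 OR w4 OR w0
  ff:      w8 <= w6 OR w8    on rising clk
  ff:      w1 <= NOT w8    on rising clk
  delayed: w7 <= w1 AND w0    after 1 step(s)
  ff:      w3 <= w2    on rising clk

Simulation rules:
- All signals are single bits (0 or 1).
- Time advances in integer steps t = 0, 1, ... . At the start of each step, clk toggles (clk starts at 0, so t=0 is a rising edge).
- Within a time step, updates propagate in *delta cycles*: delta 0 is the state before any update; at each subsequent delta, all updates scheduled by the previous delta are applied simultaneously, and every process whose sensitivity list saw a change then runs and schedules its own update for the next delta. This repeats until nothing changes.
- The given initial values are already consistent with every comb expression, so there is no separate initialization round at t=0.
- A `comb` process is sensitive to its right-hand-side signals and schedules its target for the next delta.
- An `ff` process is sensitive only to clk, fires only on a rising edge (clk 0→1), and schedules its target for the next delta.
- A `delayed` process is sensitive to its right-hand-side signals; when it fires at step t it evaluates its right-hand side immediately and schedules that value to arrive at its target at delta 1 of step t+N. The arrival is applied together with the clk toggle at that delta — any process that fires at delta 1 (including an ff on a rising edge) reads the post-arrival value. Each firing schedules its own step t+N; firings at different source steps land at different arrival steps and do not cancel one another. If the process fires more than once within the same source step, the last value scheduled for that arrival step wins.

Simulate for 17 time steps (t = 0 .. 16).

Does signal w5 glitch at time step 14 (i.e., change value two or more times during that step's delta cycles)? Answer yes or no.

t0.Δ0 w3=1 clk=0 w1=1 w2=1 w6=1 w8=0 w4=1 w7=0 w5=0 w0=0
t0.Δ1 w3=1 clk=1 w1=1 w2=1 w6=1 w8=0 w4=1 w7=0 w5=0 w0=0
t0.Δ2 w3=1 clk=1 w1=1 w2=0 w6=1 w8=1 w4=1 w7=0 w5=0 w0=0
t0.Δ3 w3=1 clk=1 w1=1 w2=0 w6=1 w8=1 w4=0 w7=0 w5=1 w0=0
t0.Δ4 w3=1 clk=1 w1=1 w2=0 w6=1 w8=1 w4=0 w7=0 w5=0 w0=0
t0.Δ5 w3=1 clk=1 w1=1 w2=0 w6=0 w8=1 w4=0 w7=0 w5=0 w0=0
t1.Δ0 w3=1 clk=1 w1=1 w2=0 w6=0 w8=1 w4=0 w7=0 w5=0 w0=0
t1.Δ1 w3=1 clk=0 w1=1 w2=0 w6=0 w8=1 w4=0 w7=0 w5=0 w0=0
t2.Δ0 w3=1 clk=0 w1=1 w2=0 w6=0 w8=1 w4=0 w7=0 w5=0 w0=0
t2.Δ1 w3=1 clk=1 w1=1 w2=0 w6=0 w8=1 w4=0 w7=0 w5=0 w0=0
t2.Δ2 w3=0 clk=1 w1=0 w2=0 w6=0 w8=1 w4=0 w7=0 w5=0 w0=0
t2.Δ3 w3=0 clk=1 w1=0 w2=0 w6=0 w8=1 w4=0 w7=0 w5=1 w0=0
t2.Δ4 w3=0 clk=1 w1=0 w2=0 w6=1 w8=1 w4=0 w7=0 w5=1 w0=0
t3.Δ0 w3=0 clk=1 w1=0 w2=0 w6=1 w8=1 w4=0 w7=0 w5=1 w0=0
t3.Δ1 w3=0 clk=0 w1=0 w2=0 w6=1 w8=1 w4=0 w7=0 w5=1 w0=0
t4.Δ0 w3=0 clk=0 w1=0 w2=0 w6=1 w8=1 w4=0 w7=0 w5=1 w0=0
t4.Δ1 w3=0 clk=1 w1=0 w2=0 w6=1 w8=1 w4=0 w7=0 w5=1 w0=0
t4.Δ2 w3=0 clk=1 w1=0 w2=1 w6=1 w8=1 w4=0 w7=0 w5=1 w0=0
t5.Δ0 w3=0 clk=1 w1=0 w2=1 w6=1 w8=1 w4=0 w7=0 w5=1 w0=0
t5.Δ1 w3=0 clk=0 w1=0 w2=1 w6=1 w8=1 w4=0 w7=0 w5=1 w0=0
t6.Δ0 w3=0 clk=0 w1=0 w2=1 w6=1 w8=1 w4=0 w7=0 w5=1 w0=0
t6.Δ1 w3=0 clk=1 w1=0 w2=1 w6=1 w8=1 w4=0 w7=0 w5=1 w0=0
t6.Δ2 w3=1 clk=1 w1=0 w2=1 w6=1 w8=1 w4=0 w7=0 w5=1 w0=0
t6.Δ3 w3=1 clk=1 w1=0 w2=1 w6=1 w8=1 w4=1 w7=0 w5=0 w0=0
t6.Δ4 w3=1 clk=1 w1=0 w2=1 w6=1 w8=1 w4=1 w7=0 w5=1 w0=0
t7.Δ0 w3=1 clk=1 w1=0 w2=1 w6=1 w8=1 w4=1 w7=0 w5=1 w0=0
t7.Δ1 w3=1 clk=0 w1=0 w2=1 w6=1 w8=1 w4=1 w7=0 w5=1 w0=0
t8.Δ0 w3=1 clk=0 w1=0 w2=1 w6=1 w8=1 w4=1 w7=0 w5=1 w0=0
t8.Δ1 w3=1 clk=1 w1=0 w2=1 w6=1 w8=1 w4=1 w7=0 w5=1 w0=0
t8.Δ2 w3=1 clk=1 w1=0 w2=0 w6=1 w8=1 w4=1 w7=0 w5=1 w0=0
t8.Δ3 w3=1 clk=1 w1=0 w2=0 w6=1 w8=1 w4=0 w7=0 w5=1 w0=0
t8.Δ4 w3=1 clk=1 w1=0 w2=0 w6=1 w8=1 w4=0 w7=0 w5=0 w0=0
t8.Δ5 w3=1 clk=1 w1=0 w2=0 w6=0 w8=1 w4=0 w7=0 w5=0 w0=0
t9.Δ0 w3=1 clk=1 w1=0 w2=0 w6=0 w8=1 w4=0 w7=0 w5=0 w0=0
t9.Δ1 w3=1 clk=0 w1=0 w2=0 w6=0 w8=1 w4=0 w7=0 w5=0 w0=0
t10.Δ0 w3=1 clk=0 w1=0 w2=0 w6=0 w8=1 w4=0 w7=0 w5=0 w0=0
t10.Δ1 w3=1 clk=1 w1=0 w2=0 w6=0 w8=1 w4=0 w7=0 w5=0 w0=0
t10.Δ2 w3=0 clk=1 w1=0 w2=0 w6=0 w8=1 w4=0 w7=0 w5=0 w0=0
t10.Δ3 w3=0 clk=1 w1=0 w2=0 w6=0 w8=1 w4=0 w7=0 w5=1 w0=0
t10.Δ4 w3=0 clk=1 w1=0 w2=0 w6=1 w8=1 w4=0 w7=0 w5=1 w0=0
t11.Δ0 w3=0 clk=1 w1=0 w2=0 w6=1 w8=1 w4=0 w7=0 w5=1 w0=0
t11.Δ1 w3=0 clk=0 w1=0 w2=0 w6=1 w8=1 w4=0 w7=0 w5=1 w0=0
t12.Δ0 w3=0 clk=0 w1=0 w2=0 w6=1 w8=1 w4=0 w7=0 w5=1 w0=0
t12.Δ1 w3=0 clk=1 w1=0 w2=0 w6=1 w8=1 w4=0 w7=0 w5=1 w0=0
t12.Δ2 w3=0 clk=1 w1=0 w2=1 w6=1 w8=1 w4=0 w7=0 w5=1 w0=0
t13.Δ0 w3=0 clk=1 w1=0 w2=1 w6=1 w8=1 w4=0 w7=0 w5=1 w0=0
t13.Δ1 w3=0 clk=0 w1=0 w2=1 w6=1 w8=1 w4=0 w7=0 w5=1 w0=0
t14.Δ0 w3=0 clk=0 w1=0 w2=1 w6=1 w8=1 w4=0 w7=0 w5=1 w0=0
t14.Δ1 w3=0 clk=1 w1=0 w2=1 w6=1 w8=1 w4=0 w7=0 w5=1 w0=0
t14.Δ2 w3=1 clk=1 w1=0 w2=1 w6=1 w8=1 w4=0 w7=0 w5=1 w0=0
t14.Δ3 w3=1 clk=1 w1=0 w2=1 w6=1 w8=1 w4=1 w7=0 w5=0 w0=0
t14.Δ4 w3=1 clk=1 w1=0 w2=1 w6=1 w8=1 w4=1 w7=0 w5=1 w0=0
t15.Δ0 w3=1 clk=1 w1=0 w2=1 w6=1 w8=1 w4=1 w7=0 w5=1 w0=0
t15.Δ1 w3=1 clk=0 w1=0 w2=1 w6=1 w8=1 w4=1 w7=0 w5=1 w0=0
t16.Δ0 w3=1 clk=0 w1=0 w2=1 w6=1 w8=1 w4=1 w7=0 w5=1 w0=0
t16.Δ1 w3=1 clk=1 w1=0 w2=1 w6=1 w8=1 w4=1 w7=0 w5=1 w0=0
t16.Δ2 w3=1 clk=1 w1=0 w2=0 w6=1 w8=1 w4=1 w7=0 w5=1 w0=0
t16.Δ3 w3=1 clk=1 w1=0 w2=0 w6=1 w8=1 w4=0 w7=0 w5=1 w0=0
t16.Δ4 w3=1 clk=1 w1=0 w2=0 w6=1 w8=1 w4=0 w7=0 w5=0 w0=0
t16.Δ5 w3=1 clk=1 w1=0 w2=0 w6=0 w8=1 w4=0 w7=0 w5=0 w0=0

yes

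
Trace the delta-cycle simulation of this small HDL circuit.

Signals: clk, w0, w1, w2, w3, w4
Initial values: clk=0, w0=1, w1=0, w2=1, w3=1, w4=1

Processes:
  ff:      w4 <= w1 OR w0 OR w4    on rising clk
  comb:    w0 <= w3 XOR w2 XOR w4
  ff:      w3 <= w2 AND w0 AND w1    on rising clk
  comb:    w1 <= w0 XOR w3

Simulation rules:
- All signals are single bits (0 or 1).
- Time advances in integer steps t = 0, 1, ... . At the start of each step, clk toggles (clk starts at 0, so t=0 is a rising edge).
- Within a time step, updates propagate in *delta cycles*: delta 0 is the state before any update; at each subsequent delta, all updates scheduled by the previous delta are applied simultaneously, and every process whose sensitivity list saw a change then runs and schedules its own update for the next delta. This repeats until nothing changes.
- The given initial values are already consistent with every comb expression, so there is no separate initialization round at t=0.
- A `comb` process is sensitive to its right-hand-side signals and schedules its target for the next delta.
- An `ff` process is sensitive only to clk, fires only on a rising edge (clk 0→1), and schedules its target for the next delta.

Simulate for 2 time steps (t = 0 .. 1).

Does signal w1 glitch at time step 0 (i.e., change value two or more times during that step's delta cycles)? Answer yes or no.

t=0 Δ0: w4=1 w3=1 w0=1 w2=1 w1=0 clk=0
  Δ1: clk:0→1
  Δ2: w3:1→0
  Δ3: w0:1→0, w1:0→1
  Δ4: w1:1→0
  (4Δ to stable)
t=1 Δ0: w4=1 w3=0 w0=0 w2=1 w1=0 clk=1
  Δ1: clk:1→0
  (1Δ to stable)

yes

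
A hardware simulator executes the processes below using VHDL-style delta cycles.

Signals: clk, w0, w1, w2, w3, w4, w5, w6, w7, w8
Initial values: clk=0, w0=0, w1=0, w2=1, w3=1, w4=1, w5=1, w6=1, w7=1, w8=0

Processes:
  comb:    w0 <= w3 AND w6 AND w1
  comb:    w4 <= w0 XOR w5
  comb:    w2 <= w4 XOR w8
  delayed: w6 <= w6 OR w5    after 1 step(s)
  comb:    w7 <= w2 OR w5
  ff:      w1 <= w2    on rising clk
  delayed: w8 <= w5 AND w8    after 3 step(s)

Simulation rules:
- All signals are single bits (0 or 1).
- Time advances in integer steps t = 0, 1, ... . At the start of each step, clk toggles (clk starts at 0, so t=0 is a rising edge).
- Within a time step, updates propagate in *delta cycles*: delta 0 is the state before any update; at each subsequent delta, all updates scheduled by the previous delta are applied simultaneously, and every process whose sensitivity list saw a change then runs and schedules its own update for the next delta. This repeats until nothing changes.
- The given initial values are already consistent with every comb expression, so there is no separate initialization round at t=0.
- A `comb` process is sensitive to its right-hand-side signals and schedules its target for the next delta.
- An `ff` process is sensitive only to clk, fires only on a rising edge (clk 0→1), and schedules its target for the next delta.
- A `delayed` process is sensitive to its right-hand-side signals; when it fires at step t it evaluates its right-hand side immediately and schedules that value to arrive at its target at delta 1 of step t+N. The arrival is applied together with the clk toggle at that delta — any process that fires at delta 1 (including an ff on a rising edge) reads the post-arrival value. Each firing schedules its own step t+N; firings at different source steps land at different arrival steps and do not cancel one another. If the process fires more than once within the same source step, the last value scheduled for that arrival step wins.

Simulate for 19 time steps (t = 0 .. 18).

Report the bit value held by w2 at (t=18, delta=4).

0

t=0 Δ0: w3=1 w6=1 w5=1 w8=0 clk=0 w1=0 w2=1 w7=1 w0=0 w4=1
  Δ1: clk:0→1
  Δ2: w1:0→1
  Δ3: w0:0→1
  Δ4: w4:1→0
  Δ5: w2:1→0
  (5Δ to stable)
t=1 Δ0: w3=1 w6=1 w5=1 w8=0 clk=1 w1=1 w2=0 w7=1 w0=1 w4=0
  Δ1: clk:1→0
  (1Δ to stable)
t=2 Δ0: w3=1 w6=1 w5=1 w8=0 clk=0 w1=1 w2=0 w7=1 w0=1 w4=0
  Δ1: clk:0→1
  Δ2: w1:1→0
  Δ3: w0:1→0
  Δ4: w4:0→1
  Δ5: w2:0→1
  (5Δ to stable)
t=3 Δ0: w3=1 w6=1 w5=1 w8=0 clk=1 w1=0 w2=1 w7=1 w0=0 w4=1
  Δ1: clk:1→0
  (1Δ to stable)
t=4 Δ0: w3=1 w6=1 w5=1 w8=0 clk=0 w1=0 w2=1 w7=1 w0=0 w4=1
  Δ1: clk:0→1
  Δ2: w1:0→1
  Δ3: w0:0→1
  Δ4: w4:1→0
  Δ5: w2:1→0
  (5Δ to stable)
t=5 Δ0: w3=1 w6=1 w5=1 w8=0 clk=1 w1=1 w2=0 w7=1 w0=1 w4=0
  Δ1: clk:1→0
  (1Δ to stable)
t=6 Δ0: w3=1 w6=1 w5=1 w8=0 clk=0 w1=1 w2=0 w7=1 w0=1 w4=0
  Δ1: clk:0→1
  Δ2: w1:1→0
  Δ3: w0:1→0
  Δ4: w4:0→1
  Δ5: w2:0→1
  (5Δ to stable)
t=7 Δ0: w3=1 w6=1 w5=1 w8=0 clk=1 w1=0 w2=1 w7=1 w0=0 w4=1
  Δ1: clk:1→0
  (1Δ to stable)
t=8 Δ0: w3=1 w6=1 w5=1 w8=0 clk=0 w1=0 w2=1 w7=1 w0=0 w4=1
  Δ1: clk:0→1
  Δ2: w1:0→1
  Δ3: w0:0→1
  Δ4: w4:1→0
  Δ5: w2:1→0
  (5Δ to stable)
t=9 Δ0: w3=1 w6=1 w5=1 w8=0 clk=1 w1=1 w2=0 w7=1 w0=1 w4=0
  Δ1: clk:1→0
  (1Δ to stable)
t=10 Δ0: w3=1 w6=1 w5=1 w8=0 clk=0 w1=1 w2=0 w7=1 w0=1 w4=0
  Δ1: clk:0→1
  Δ2: w1:1→0
  Δ3: w0:1→0
  Δ4: w4:0→1
  Δ5: w2:0→1
  (5Δ to stable)
t=11 Δ0: w3=1 w6=1 w5=1 w8=0 clk=1 w1=0 w2=1 w7=1 w0=0 w4=1
  Δ1: clk:1→0
  (1Δ to stable)
t=12 Δ0: w3=1 w6=1 w5=1 w8=0 clk=0 w1=0 w2=1 w7=1 w0=0 w4=1
  Δ1: clk:0→1
  Δ2: w1:0→1
  Δ3: w0:0→1
  Δ4: w4:1→0
  Δ5: w2:1→0
  (5Δ to stable)
t=13 Δ0: w3=1 w6=1 w5=1 w8=0 clk=1 w1=1 w2=0 w7=1 w0=1 w4=0
  Δ1: clk:1→0
  (1Δ to stable)
t=14 Δ0: w3=1 w6=1 w5=1 w8=0 clk=0 w1=1 w2=0 w7=1 w0=1 w4=0
  Δ1: clk:0→1
  Δ2: w1:1→0
  Δ3: w0:1→0
  Δ4: w4:0→1
  Δ5: w2:0→1
  (5Δ to stable)
t=15 Δ0: w3=1 w6=1 w5=1 w8=0 clk=1 w1=0 w2=1 w7=1 w0=0 w4=1
  Δ1: clk:1→0
  (1Δ to stable)
t=16 Δ0: w3=1 w6=1 w5=1 w8=0 clk=0 w1=0 w2=1 w7=1 w0=0 w4=1
  Δ1: clk:0→1
  Δ2: w1:0→1
  Δ3: w0:0→1
  Δ4: w4:1→0
  Δ5: w2:1→0
  (5Δ to stable)
t=17 Δ0: w3=1 w6=1 w5=1 w8=0 clk=1 w1=1 w2=0 w7=1 w0=1 w4=0
  Δ1: clk:1→0
  (1Δ to stable)
t=18 Δ0: w3=1 w6=1 w5=1 w8=0 clk=0 w1=1 w2=0 w7=1 w0=1 w4=0
  Δ1: clk:0→1
  Δ2: w1:1→0
  Δ3: w0:1→0
  Δ4: w4:0→1
  Δ5: w2:0→1
  (5Δ to stable)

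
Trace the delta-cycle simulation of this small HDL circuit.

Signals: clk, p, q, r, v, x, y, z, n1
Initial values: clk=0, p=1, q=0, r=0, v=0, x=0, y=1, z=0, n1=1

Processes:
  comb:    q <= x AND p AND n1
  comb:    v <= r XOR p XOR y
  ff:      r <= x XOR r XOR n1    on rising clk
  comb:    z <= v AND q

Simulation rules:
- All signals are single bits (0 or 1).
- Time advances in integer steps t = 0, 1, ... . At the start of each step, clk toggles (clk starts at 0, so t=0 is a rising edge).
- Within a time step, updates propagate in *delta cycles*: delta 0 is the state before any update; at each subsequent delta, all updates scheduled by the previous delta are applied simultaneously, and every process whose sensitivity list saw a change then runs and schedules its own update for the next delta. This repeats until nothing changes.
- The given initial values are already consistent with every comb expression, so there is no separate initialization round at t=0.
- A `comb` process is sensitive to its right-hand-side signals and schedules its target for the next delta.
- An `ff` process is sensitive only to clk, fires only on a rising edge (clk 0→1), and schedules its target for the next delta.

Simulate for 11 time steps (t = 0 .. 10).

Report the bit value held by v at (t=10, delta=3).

t0.Δ0 v=0 clk=0 r=0 p=1 q=0 y=1 n1=1 z=0 x=0
t0.Δ1 v=0 clk=1 r=0 p=1 q=0 y=1 n1=1 z=0 x=0
t0.Δ2 v=0 clk=1 r=1 p=1 q=0 y=1 n1=1 z=0 x=0
t0.Δ3 v=1 clk=1 r=1 p=1 q=0 y=1 n1=1 z=0 x=0
t1.Δ0 v=1 clk=1 r=1 p=1 q=0 y=1 n1=1 z=0 x=0
t1.Δ1 v=1 clk=0 r=1 p=1 q=0 y=1 n1=1 z=0 x=0
t2.Δ0 v=1 clk=0 r=1 p=1 q=0 y=1 n1=1 z=0 x=0
t2.Δ1 v=1 clk=1 r=1 p=1 q=0 y=1 n1=1 z=0 x=0
t2.Δ2 v=1 clk=1 r=0 p=1 q=0 y=1 n1=1 z=0 x=0
t2.Δ3 v=0 clk=1 r=0 p=1 q=0 y=1 n1=1 z=0 x=0
t3.Δ0 v=0 clk=1 r=0 p=1 q=0 y=1 n1=1 z=0 x=0
t3.Δ1 v=0 clk=0 r=0 p=1 q=0 y=1 n1=1 z=0 x=0
t4.Δ0 v=0 clk=0 r=0 p=1 q=0 y=1 n1=1 z=0 x=0
t4.Δ1 v=0 clk=1 r=0 p=1 q=0 y=1 n1=1 z=0 x=0
t4.Δ2 v=0 clk=1 r=1 p=1 q=0 y=1 n1=1 z=0 x=0
t4.Δ3 v=1 clk=1 r=1 p=1 q=0 y=1 n1=1 z=0 x=0
t5.Δ0 v=1 clk=1 r=1 p=1 q=0 y=1 n1=1 z=0 x=0
t5.Δ1 v=1 clk=0 r=1 p=1 q=0 y=1 n1=1 z=0 x=0
t6.Δ0 v=1 clk=0 r=1 p=1 q=0 y=1 n1=1 z=0 x=0
t6.Δ1 v=1 clk=1 r=1 p=1 q=0 y=1 n1=1 z=0 x=0
t6.Δ2 v=1 clk=1 r=0 p=1 q=0 y=1 n1=1 z=0 x=0
t6.Δ3 v=0 clk=1 r=0 p=1 q=0 y=1 n1=1 z=0 x=0
t7.Δ0 v=0 clk=1 r=0 p=1 q=0 y=1 n1=1 z=0 x=0
t7.Δ1 v=0 clk=0 r=0 p=1 q=0 y=1 n1=1 z=0 x=0
t8.Δ0 v=0 clk=0 r=0 p=1 q=0 y=1 n1=1 z=0 x=0
t8.Δ1 v=0 clk=1 r=0 p=1 q=0 y=1 n1=1 z=0 x=0
t8.Δ2 v=0 clk=1 r=1 p=1 q=0 y=1 n1=1 z=0 x=0
t8.Δ3 v=1 clk=1 r=1 p=1 q=0 y=1 n1=1 z=0 x=0
t9.Δ0 v=1 clk=1 r=1 p=1 q=0 y=1 n1=1 z=0 x=0
t9.Δ1 v=1 clk=0 r=1 p=1 q=0 y=1 n1=1 z=0 x=0
t10.Δ0 v=1 clk=0 r=1 p=1 q=0 y=1 n1=1 z=0 x=0
t10.Δ1 v=1 clk=1 r=1 p=1 q=0 y=1 n1=1 z=0 x=0
t10.Δ2 v=1 clk=1 r=0 p=1 q=0 y=1 n1=1 z=0 x=0
t10.Δ3 v=0 clk=1 r=0 p=1 q=0 y=1 n1=1 z=0 x=0

0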